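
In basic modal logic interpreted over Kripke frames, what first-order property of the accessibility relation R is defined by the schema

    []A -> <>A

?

Suppose □A→◇A is valid. At any x set V(A)=W. Then □A at x, so ◇A at x, so x has a successor.

seriality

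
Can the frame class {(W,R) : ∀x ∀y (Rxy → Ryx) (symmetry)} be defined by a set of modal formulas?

Yes — defined by q → □◇q

This is a Sahlqvist condition; the B axiom q → □◇q defines it.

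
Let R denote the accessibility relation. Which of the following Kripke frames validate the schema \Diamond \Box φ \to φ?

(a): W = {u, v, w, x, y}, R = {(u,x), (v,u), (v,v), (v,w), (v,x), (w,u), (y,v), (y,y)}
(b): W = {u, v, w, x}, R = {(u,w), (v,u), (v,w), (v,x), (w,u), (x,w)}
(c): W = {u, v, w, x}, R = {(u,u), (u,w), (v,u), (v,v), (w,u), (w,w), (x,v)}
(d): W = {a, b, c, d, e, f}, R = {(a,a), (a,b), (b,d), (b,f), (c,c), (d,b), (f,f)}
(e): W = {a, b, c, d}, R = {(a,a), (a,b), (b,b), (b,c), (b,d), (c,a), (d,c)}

This is the axiom for symmetry; its first-order frame correspondent is \forall x \forall y (Rxy \to Ryx).
(a): fails — Rwu but not Ruw.
(b): fails — Rxw but not Rwx.
(c): fails — Rvu but not Ruv.
(d): fails — Rbf but not Rfb.
(e): fails — Rbc but not Rcb.

none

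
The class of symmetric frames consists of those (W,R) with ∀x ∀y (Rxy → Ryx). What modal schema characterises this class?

r → □◇r

This is symmetry; the standard corresponding axiom is B: r → □◇r.
Suppose r→□◇r is valid. Take Rxy and set V(r)={x}. Then r at x, so □◇r at x, so ◇r at y, so some z with Ryz has r; z=x, i.e. Ryx.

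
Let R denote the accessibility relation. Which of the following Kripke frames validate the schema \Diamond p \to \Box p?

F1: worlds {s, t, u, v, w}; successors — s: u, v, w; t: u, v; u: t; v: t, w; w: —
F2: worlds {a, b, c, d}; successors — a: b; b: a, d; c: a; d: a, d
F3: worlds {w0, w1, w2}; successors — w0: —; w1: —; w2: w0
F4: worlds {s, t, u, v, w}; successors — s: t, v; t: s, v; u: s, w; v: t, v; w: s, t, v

F3

This is the axiom for partial functionality; its first-order frame correspondent is \forall x \forall y \forall z (Rxy \wedge Rxz \to y = z).
F1: fails — s sees both u and v.
F2: fails — b sees both a and d.
F3: condition met.
F4: fails — s sees both t and v.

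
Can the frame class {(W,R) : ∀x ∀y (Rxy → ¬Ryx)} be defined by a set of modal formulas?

Modal frame validity is preserved under surjective bounded morphisms.
The 5-cycle (worlds 0,1,2,3,4 with 0→1→2→3→4→0) is asymmetric. Mapping every world to a single reflexive point • is a surjective bounded morphism, and the reflexive point is not asymmetric (R•• but asymmetry requires ¬R••).
So no modal formula (or set of formulas) defines exactly the asymmetric frames.

No — not modally definable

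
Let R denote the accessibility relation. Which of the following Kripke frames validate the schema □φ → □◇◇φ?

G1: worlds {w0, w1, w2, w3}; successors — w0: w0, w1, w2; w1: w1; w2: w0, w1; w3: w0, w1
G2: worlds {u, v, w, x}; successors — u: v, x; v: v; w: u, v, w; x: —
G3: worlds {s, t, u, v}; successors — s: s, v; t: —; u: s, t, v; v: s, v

Frame correspondent (Sahlqvist): ∀x ∀z (xRz → ∃w (xRw ∧ zR²w)) — i.e. a generalized confluence (Geach) condition.
G1: holds.
G2: fails — uRx but no t with uRt and xR²t.
G3: fails — uRt but no w with uRw and tR²w.
Valid on: G1.

G1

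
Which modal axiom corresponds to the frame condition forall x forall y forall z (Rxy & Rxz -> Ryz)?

The condition is the Euclidean property. The 5 schema ◇ψ → □◇ψ defines it.
Suppose ◇ψ→□◇ψ is valid. Take Rxy, Rxz and set V(ψ)={y}. Then ◇ψ at x, so □◇ψ at x, so ◇ψ at z, so some w with Rzw has ψ; w=y, i.e. Rzy. By symmetry of the argument, Ryz.

◇ψ → □◇ψ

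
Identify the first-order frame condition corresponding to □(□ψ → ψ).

This schema is the T□ axiom.
Its frame correspondent is shift-reflexivity — ∀x ∀y (Rxy → Ryy).

shift-reflexivity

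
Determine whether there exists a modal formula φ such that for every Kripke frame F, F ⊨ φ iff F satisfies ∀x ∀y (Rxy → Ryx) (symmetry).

Yes: it is symmetry, defined by the B schema q → □◇q.

Yes — defined by q → □◇q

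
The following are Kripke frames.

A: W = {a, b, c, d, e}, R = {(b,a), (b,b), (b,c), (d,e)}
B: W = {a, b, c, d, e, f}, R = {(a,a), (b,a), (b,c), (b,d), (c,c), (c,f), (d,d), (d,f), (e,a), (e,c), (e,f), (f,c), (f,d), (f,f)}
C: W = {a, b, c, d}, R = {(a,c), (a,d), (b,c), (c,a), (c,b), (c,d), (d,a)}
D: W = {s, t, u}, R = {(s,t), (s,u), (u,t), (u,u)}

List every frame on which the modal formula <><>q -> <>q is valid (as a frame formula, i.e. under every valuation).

A, D

Frame correspondent (Sahlqvist): forall x forall y forall z (Rxy & Ryz -> Rxz) — i.e. transitivity.
A: ✓.
B: fails — Rbc and Rcf but not Rbf.
C: fails — Rbc and Rcd but not Rbd.
D: ✓.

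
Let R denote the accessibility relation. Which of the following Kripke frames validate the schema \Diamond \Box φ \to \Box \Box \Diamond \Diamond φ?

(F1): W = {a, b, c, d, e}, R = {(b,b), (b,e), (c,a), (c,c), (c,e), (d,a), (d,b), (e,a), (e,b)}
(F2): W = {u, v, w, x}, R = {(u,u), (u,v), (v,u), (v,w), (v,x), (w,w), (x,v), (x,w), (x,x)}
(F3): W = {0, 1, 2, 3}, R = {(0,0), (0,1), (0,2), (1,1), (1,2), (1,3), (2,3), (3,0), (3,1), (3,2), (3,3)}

(F3)

This is the axiom for a generalized confluence (Geach) condition; its first-order frame correspondent is \forall x \forall y \forall z ((xRy \wedge x R^2 z) \to \exists w (yRw \wedge z R^2 w)).
(F1): fails — bRb, bR²a but no w with bRw and aR²w.
(F2): fails — uRu, uR²w but no t with uRt and wR²t.
(F3): ✓.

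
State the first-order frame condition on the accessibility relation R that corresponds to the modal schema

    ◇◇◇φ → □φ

∀x ∀y ∀z ((xR³y ∧ xRz) → ∃w (y = w ∧ z = w))

This is a Sahlqvist (Geach-type) schema ◇^3□^0φ → □^1◇^0φ.
Minimal-valuation argument: fix x; take any y with xR^3y and any z with xR^1z. Set V(φ) to the set of worlds R-reachable from y in exactly 0 steps. Then □^0φ holds at y, so the antecedent holds at x; validity forces ◇^0φ at z, giving a w with zR^0w and yR^0w.
First-order correspondent: ∀x ∀y ∀z ((xR³y ∧ xRz) → ∃w (y = w ∧ z = w)).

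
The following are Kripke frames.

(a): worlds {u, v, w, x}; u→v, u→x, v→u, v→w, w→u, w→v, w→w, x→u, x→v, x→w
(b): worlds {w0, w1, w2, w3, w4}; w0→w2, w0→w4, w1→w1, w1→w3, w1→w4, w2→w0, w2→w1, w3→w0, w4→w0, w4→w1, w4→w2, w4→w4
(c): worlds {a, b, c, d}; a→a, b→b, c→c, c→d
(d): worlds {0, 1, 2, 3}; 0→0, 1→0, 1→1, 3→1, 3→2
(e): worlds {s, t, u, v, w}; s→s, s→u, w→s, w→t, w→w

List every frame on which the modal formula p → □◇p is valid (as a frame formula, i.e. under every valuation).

Frame correspondent (Sahlqvist): ∀x ∀y (Rxy → Ryx) — i.e. symmetry.
(a): fails — Rxw but not Rwx.
(b): fails — Rw1w3 but not Rw3w1.
(c): fails — Rcd but not Rdc.
(d): fails — R10 but not R01.
(e): fails — Rwt but not Rtw.
Valid on no frame.

none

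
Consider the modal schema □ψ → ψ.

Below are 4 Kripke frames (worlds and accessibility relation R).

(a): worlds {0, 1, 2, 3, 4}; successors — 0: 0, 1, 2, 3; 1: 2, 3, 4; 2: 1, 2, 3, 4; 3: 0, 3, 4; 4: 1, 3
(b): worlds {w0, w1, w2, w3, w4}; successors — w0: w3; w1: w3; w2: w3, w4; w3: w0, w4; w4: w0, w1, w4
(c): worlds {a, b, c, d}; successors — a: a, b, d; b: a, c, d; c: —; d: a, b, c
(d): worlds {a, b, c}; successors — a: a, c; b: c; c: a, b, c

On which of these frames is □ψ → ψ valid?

none

Frame correspondent (Sahlqvist): ∀x Rxx — i.e. reflexivity.
(a): fails — world 1 does not see itself.
(b): fails — world w0 does not see itself.
(c): fails — world b does not see itself.
(d): fails — world b does not see itself.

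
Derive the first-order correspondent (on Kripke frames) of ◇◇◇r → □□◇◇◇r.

This is a Sahlqvist (Geach-type) schema ◇^3□^0r → □^2◇^3r.
Minimal-valuation argument: fix x; take any y with xR^3y and any z with xR^2z. Set V(r) to the set of worlds R-reachable from y in exactly 0 steps. Then □^0r holds at y, so the antecedent holds at x; validity forces ◇^3r at z, giving a w with zR^3w and yR^0w.
First-order correspondent: ∀x ∀y ∀z ((xR³y ∧ xR²z) → ∃w (y = w ∧ zR³w)).

∀x ∀y ∀z ((xR³y ∧ xR²z) → ∃w (y = w ∧ zR³w))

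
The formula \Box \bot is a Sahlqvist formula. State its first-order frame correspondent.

This schema is the Ver axiom.
It corresponds to emptiness of R: \forall x \forall y \neg Rxy.

Emptiness of R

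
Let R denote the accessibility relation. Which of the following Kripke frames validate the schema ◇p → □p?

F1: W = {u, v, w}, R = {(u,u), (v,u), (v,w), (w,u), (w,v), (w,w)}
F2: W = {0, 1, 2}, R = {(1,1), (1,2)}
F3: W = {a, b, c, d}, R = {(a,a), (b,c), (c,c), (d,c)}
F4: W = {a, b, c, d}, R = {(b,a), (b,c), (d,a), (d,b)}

F3

The schema corresponds to partial functionality: ∀x ∀y ∀z (Rxy ∧ Rxz → y = z).
F1: fails — v sees both u and w.
F2: fails — 1 sees both 1 and 2.
F3: ✓.
F4: fails — b sees both a and c.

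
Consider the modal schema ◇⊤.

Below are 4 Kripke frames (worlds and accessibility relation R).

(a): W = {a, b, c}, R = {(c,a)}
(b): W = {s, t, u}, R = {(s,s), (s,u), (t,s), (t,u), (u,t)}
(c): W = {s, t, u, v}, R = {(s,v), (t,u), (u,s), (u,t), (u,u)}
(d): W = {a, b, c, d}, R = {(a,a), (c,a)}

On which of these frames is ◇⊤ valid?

(b)

Frame correspondent (Sahlqvist): ∀x ∃y Rxy — i.e. seriality.
(a): fails — world a has no successor.
(b): holds.
(c): fails — world v has no successor.
(d): fails — world b has no successor.
Valid on: (b).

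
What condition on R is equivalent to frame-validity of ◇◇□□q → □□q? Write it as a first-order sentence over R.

∀x ∀y ∀z ((xR²y ∧ xR²z) → ∃w (yR²w ∧ z = w))

This is a Sahlqvist (Geach-type) schema ◇^2□^2q → □^2◇^0q.
First-order correspondent: ∀x ∀y ∀z ((xR²y ∧ xR²z) → ∃w (yR²w ∧ z = w)).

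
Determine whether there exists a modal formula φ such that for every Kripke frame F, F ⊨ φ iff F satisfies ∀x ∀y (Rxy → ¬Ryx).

No

Modal frame validity is preserved under surjective bounded morphisms.
The 4-cycle (worlds w0,w1,w2,w3 with w0→w1→w2→w3→w0) is asymmetric. Mapping every world to a single reflexive point • is a surjective bounded morphism, and the reflexive point is not asymmetric (R•• but asymmetry requires ¬R••).
So no modal formula (or set of formulas) defines exactly the asymmetric frames.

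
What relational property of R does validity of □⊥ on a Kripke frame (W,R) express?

Emptiness of R

□⊥ is valid iff no world has any successor (otherwise □⊥ fails at any world with one).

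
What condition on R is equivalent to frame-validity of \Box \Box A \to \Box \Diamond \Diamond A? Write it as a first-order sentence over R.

This is a Sahlqvist (Geach-type) schema ◇^0□^2A → □^1◇^2A.
Minimal-valuation argument: fix x; take any y with xR^0y and any z with xR^1z. Set V(A) to the set of worlds R-reachable from y in exactly 2 steps. Then □^2A holds at y, so the antecedent holds at x; validity forces ◇^2A at z, giving a w with zR^2w and yR^2w.
First-order correspondent: \forall x \forall z (xRz \to \exists w (x R^2 w \wedge z R^2 w)).

\forall x \forall z (xRz \to \exists w (x R^2 w \wedge z R^2 w))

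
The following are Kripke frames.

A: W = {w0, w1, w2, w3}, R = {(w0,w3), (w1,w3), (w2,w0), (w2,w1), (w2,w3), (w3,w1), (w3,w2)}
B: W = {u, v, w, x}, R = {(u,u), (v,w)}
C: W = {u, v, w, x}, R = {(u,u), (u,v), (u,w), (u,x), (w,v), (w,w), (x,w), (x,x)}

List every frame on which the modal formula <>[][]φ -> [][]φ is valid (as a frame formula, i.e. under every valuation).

This is the axiom for a generalized confluence (Geach) condition; its first-order frame correspondent is forall x forall y forall z ((xRy & x R^2 z) -> exists w (y R^2 w & z = w)).
A: fails — w0Rw3, w0R²w2 but no w with w3R²w and w2=w.
B: holds.
C: fails — uRv, uR²u but no t with vR²t and u=t.

B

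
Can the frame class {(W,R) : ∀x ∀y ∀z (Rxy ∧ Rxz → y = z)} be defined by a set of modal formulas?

Yes: it is partial functionality, defined by the CD schema ◇r → □r.

Yes — defined by ◇r → □r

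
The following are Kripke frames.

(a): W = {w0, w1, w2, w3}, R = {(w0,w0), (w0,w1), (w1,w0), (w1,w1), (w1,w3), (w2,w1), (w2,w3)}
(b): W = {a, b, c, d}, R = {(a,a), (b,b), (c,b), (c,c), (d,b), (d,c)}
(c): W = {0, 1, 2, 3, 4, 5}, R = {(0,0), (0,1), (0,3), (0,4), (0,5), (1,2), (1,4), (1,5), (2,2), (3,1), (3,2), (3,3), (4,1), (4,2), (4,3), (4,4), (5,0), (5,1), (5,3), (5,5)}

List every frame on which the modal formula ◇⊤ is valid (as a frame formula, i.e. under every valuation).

(b), (c)

This is the axiom for seriality; its first-order frame correspondent is ∀x ∃y Rxy.
(a): fails — world w3 has no successor.
(b): condition met.
(c): condition met.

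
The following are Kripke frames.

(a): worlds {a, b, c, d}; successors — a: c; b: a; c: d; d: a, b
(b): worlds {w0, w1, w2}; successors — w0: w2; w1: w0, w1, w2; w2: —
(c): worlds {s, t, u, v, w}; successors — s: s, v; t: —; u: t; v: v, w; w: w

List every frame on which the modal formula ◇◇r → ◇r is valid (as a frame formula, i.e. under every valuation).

(b)

Frame correspondent (Sahlqvist): ∀x ∀y ∀z (Rxy ∧ Ryz → Rxz) — i.e. transitivity.
(a): fails — Rcd and Rdb but not Rcb.
(b): holds.
(c): fails — Rsv and Rvw but not Rsw.
Valid on: (b).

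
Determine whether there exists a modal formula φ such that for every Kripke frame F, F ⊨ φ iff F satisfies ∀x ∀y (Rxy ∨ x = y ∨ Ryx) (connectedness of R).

If a class were modally definable it would be closed under disjoint unions (Goldblatt–Thomason).
Take 3 disjoint single-world reflexive frames: each is trivially connected, but their disjoint union has 3 worlds with no edge between distinct components, so it is not connected.
So no modal formula (or set of formulas) defines exactly the connected frames.

Not modally definable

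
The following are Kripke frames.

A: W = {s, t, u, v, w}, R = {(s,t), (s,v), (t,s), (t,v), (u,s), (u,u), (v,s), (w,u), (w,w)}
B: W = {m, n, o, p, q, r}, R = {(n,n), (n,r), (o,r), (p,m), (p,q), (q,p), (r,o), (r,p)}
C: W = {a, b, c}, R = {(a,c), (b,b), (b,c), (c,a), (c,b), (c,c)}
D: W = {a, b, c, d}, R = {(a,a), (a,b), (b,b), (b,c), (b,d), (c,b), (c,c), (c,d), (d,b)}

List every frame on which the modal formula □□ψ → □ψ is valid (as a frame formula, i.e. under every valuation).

The schema corresponds to density: ∀x ∀y (Rxy → ∃z (Rxz ∧ Rzy)).
A: fails — Rvs but no z with Rvz and Rzs.
B: fails — Rpm but no z with Rpz and Rzm.
C: ✓.
D: ✓.

C, D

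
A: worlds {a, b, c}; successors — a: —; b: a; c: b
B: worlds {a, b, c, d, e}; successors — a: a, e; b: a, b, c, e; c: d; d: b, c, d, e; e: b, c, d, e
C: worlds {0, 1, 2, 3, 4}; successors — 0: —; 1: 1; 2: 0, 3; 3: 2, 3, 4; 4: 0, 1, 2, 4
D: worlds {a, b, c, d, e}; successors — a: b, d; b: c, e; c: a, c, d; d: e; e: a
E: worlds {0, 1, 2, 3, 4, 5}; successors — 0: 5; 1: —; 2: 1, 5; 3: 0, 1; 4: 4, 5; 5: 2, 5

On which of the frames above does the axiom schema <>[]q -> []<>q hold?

none

The schema corresponds to convergence: forall x forall y forall z (Rxy & Rxz -> exists w (Ryw & Rzw)).
A: fails — Rba and Rba but a and a have no common successor.
B: fails — Rbc and Rbb but c and b have no common successor.
C: fails — R23 and R20 but 3 and 0 have no common successor.
D: fails — Rcc and Rcd but c and d have no common successor.
E: fails — R25 and R21 but 5 and 1 have no common successor.
Valid on no frame.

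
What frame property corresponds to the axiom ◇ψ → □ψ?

Suppose ◇ψ→□ψ is valid. Take Rxy, Rxz and set V(ψ)={y}. Then ◇ψ at x, so □ψ at x, so ψ at z, i.e. z=y.
The converse is a direct semantic check.
So the correspondent is partial functionality.

Partial functionality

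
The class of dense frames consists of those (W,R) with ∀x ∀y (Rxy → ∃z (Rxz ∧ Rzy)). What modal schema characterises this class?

The condition is density. The C4 schema □□s → □s defines it.

□□s → □s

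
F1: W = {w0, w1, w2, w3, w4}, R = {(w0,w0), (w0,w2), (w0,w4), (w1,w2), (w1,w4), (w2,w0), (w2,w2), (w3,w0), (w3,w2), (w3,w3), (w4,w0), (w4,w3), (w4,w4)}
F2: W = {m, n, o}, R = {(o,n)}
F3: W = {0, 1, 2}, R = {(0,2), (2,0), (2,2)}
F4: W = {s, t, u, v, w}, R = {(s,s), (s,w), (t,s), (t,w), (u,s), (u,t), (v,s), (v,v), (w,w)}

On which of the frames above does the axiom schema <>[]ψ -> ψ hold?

Frame correspondent (Sahlqvist): forall x forall y (Rxy -> Ryx) — i.e. symmetry.
F1: fails — Rw1w2 but not Rw2w1.
F2: fails — Ron but not Rno.
F3: holds.
F4: fails — Rut but not Rtu.

F3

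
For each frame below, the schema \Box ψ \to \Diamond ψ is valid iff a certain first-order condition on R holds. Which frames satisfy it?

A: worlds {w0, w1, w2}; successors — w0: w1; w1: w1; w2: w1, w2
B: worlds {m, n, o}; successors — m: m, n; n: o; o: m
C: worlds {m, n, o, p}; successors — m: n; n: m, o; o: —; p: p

A, B

The schema corresponds to seriality: \forall x \exists y Rxy.
A: holds.
B: holds.
C: fails — world o has no successor.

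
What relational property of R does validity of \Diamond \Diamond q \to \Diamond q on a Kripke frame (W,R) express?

transitivity

This is a form of the 4 axiom.
Its frame correspondent is transitivity — \forall x \forall y \forall z (Rxy \wedge Ryz \to Rxz).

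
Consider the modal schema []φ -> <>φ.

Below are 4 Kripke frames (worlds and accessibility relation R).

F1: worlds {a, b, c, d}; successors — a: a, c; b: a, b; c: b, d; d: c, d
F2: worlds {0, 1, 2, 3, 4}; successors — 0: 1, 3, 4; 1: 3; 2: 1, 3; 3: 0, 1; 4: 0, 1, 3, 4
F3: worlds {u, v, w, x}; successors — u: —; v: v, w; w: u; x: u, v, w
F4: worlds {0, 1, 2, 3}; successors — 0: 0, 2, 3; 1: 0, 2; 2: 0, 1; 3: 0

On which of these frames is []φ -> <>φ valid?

F1, F2, F4

This is the axiom for seriality; its first-order frame correspondent is forall x exists y Rxy.
F1: holds.
F2: holds.
F3: fails — world u has no successor.
F4: holds.
Valid on: F1, F2, F4.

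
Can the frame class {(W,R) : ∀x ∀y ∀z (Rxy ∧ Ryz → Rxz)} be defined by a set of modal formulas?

Yes, by □r → □□r

This is a Sahlqvist condition; the 4 axiom □r → □□r defines it.
Suppose □r→□□r is valid. Take Rxy, Ryz and set V(r)={w : Rxw}. Then □r at x, so □□r at x, so □r at y, so r at z, i.e. Rxz.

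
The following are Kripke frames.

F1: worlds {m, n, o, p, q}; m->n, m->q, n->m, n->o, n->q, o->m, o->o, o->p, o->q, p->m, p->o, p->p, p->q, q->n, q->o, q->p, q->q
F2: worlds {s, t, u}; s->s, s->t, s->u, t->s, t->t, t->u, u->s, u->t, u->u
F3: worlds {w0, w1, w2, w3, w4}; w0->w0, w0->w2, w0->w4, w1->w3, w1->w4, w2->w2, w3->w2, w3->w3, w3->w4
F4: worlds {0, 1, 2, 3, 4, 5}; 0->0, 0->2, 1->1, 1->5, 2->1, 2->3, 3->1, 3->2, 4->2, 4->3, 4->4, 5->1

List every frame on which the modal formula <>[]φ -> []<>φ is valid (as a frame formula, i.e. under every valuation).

This is the axiom for convergence; its first-order frame correspondent is forall x forall y forall z (Rxy & Rxz -> exists w (Ryw & Rzw)).
F1: condition met.
F2: condition met.
F3: fails — Rw0w4 and Rw0w4 but w4 and w4 have no common successor.
F4: fails — R00 and R02 but 0 and 2 have no common successor.
Valid on: F1, F2.

F1, F2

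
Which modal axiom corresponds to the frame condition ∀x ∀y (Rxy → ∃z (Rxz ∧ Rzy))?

This is density; the standard corresponding axiom is C4: □□s → □s.
Suppose □□s→□s is valid. Take Rxy and set V(s)={w : xR²w}. Then □□s at x, so □s at x, so s at y, i.e. ∃z(Rxz∧Rzy).

□□s → □s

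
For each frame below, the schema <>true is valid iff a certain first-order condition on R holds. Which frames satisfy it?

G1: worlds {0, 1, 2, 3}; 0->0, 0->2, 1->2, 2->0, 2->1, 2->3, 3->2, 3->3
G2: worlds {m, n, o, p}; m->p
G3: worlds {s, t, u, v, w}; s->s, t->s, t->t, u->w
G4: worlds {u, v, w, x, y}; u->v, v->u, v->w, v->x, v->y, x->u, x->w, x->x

G1

This is the axiom for seriality; its first-order frame correspondent is forall x exists y Rxy.
G1: satisfies the condition.
G2: fails — world n has no successor.
G3: fails — world v has no successor.
G4: fails — world w has no successor.
Valid on: G1.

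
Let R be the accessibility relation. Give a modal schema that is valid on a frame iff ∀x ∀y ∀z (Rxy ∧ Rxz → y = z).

This is partial functionality; the standard corresponding axiom is CD: ◇s → □s.
Suppose ◇s→□s is valid. Take Rxy, Rxz and set V(s)={y}. Then ◇s at x, so □s at x, so s at z, i.e. z=y.

◇s → □s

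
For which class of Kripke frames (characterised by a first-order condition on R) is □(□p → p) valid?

Suppose □(□p→p) is valid. Take Rxy and set V(p)={w : Ryw}. Then at y, □p holds; since □(□p→p) at x, □p→p at y, so p at y, i.e. Ryy.
The converse is a direct semantic check.
Frame condition: ∀x ∀y (Rxy → Ryy).

shift-reflexivity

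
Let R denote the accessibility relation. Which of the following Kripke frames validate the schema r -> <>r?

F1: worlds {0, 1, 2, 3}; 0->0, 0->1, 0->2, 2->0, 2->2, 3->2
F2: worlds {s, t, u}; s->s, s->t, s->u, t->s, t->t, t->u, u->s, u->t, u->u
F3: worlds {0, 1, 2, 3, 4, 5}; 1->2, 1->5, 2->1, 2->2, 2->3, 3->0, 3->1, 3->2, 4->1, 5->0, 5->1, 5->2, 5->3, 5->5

F2

This is the axiom for a generalized confluence (Geach) condition; its first-order frame correspondent is forall x exists w (x = w & xRw).
F1: fails — at 1 but no w with 1=w and 1Rw.
F2: satisfies the condition.
F3: fails — at 0 but no w with 0=w and 0Rw.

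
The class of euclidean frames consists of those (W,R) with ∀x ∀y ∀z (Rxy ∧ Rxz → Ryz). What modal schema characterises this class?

◇s → □◇s

A defining formula is ◇s → □◇s (the 5 axiom).
Suppose ◇s→□◇s is valid. Take Rxy, Rxz and set V(s)={y}. Then ◇s at x, so □◇s at x, so ◇s at z, so some w with Rzw has s; w=y, i.e. Rzy. By symmetry of the argument, Ryz.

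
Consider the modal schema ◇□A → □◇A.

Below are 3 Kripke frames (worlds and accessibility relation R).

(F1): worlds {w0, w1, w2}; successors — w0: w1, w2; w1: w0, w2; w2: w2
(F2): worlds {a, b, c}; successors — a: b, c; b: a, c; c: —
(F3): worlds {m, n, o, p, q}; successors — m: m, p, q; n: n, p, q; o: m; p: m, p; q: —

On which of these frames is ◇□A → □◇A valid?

(F1)

Frame correspondent (Sahlqvist): ∀x ∀y ∀z (Rxy ∧ Rxz → ∃w (Ryw ∧ Rzw)) — i.e. convergence.
(F1): satisfies the condition.
(F2): fails — Rac and Rac but c and c have no common successor.
(F3): fails — Rmq and Rmq but q and q have no common successor.
Valid on: (F1).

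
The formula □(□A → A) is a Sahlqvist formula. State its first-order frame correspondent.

This schema is the T□ axiom.
Its frame correspondent is shift-reflexivity — ∀x ∀y (Rxy → Ryy).

shift-reflexivity: ∀x ∀y (Rxy → Ryy)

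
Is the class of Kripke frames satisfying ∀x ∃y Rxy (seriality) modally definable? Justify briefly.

Definable; □r → ◇r defines it

This is a Sahlqvist condition; the D axiom □r → ◇r defines it.
Suppose □r→◇r is valid. At any x set V(r)=W. Then □r at x, so ◇r at x, so x has a successor.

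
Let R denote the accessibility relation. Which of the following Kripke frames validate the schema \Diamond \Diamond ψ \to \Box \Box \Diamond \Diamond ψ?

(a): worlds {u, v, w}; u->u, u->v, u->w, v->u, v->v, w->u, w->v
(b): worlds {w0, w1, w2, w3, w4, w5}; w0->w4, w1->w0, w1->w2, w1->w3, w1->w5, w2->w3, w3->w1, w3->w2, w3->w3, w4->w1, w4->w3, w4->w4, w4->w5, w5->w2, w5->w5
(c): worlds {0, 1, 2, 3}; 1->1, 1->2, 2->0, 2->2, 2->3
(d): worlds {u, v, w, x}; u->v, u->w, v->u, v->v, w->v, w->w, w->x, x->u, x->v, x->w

This is the axiom for a generalized confluence (Geach) condition; its first-order frame correspondent is \forall x \forall y \forall z ((x R^2 y \wedge x R^2 z) \to \exists w (y = w \wedge z R^2 w)).
(a): holds.
(b): fails — w0R²w1, w0R²w5 but no w with w1=w and w5R²w.
(c): fails — 1R²0, 1R²0 but no w with 0=w and 0R²w.
(d): fails — uR²x, uR²v but no t with x=t and vR²t.

(a)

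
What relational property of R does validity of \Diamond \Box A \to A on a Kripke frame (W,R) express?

symmetry

Equivalently (dual form): A → □◇A.
Suppose A→□◇A is valid. Take Rxy and set V(A)={x}. Then A at x, so □◇A at x, so ◇A at y, so some z with Ryz has A; z=x, i.e. Ryx.
Conversely, any frame satisfying \forall x \forall y (Rxy \to Ryx) validates the schema.
So the correspondent is symmetry.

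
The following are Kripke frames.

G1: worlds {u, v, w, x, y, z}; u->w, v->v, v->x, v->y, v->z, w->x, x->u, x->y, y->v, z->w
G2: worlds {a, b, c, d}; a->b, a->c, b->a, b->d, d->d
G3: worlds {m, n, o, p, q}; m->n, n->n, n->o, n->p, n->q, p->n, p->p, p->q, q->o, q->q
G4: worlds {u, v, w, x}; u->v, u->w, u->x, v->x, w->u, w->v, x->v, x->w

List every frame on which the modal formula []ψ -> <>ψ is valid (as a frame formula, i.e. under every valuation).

G1, G4

This is the axiom for seriality; its first-order frame correspondent is forall x exists y Rxy.
G1: ✓.
G2: fails — world c has no successor.
G3: fails — world o has no successor.
G4: ✓.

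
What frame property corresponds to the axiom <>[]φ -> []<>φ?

convergence: forall x forall y forall z (Rxy & Rxz -> exists w (Ryw & Rzw))

This is the .2 axiom.
It corresponds to convergence: forall x forall y forall z (Rxy & Rxz -> exists w (Ryw & Rzw)).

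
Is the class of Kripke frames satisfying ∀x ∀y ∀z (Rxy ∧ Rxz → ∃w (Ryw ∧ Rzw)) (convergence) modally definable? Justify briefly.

Yes, by ◇□p → □◇p

The condition is convergence. A defining modal formula is ◇□p → □◇p.
Suppose ◇□p→□◇p is valid. Take Rxy, Rxz and set V(p)={w : Ryw}. Then □p at y so ◇□p at x, so □◇p at x, so ◇p at z, giving w with Rzw and Ryw.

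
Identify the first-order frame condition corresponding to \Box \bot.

emptiness of R

This is the Ver axiom.
It corresponds to emptiness of R: \forall x \forall y \neg Rxy.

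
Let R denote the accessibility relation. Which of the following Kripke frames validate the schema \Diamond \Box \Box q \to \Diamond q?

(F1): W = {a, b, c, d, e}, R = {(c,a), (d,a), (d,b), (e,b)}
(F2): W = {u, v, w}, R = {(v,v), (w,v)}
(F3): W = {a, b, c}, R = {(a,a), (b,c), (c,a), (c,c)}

Frame correspondent (Sahlqvist): \forall x \forall y (xRy \to \exists w (y R^2 w \wedge xRw)) — i.e. a generalized confluence (Geach) condition.
(F1): fails — cRa but no w with aR²w and cRw.
(F2): satisfies the condition.
(F3): satisfies the condition.

(F2), (F3)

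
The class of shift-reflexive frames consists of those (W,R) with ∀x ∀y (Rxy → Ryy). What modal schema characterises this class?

□(□p → p)

The condition is shift-reflexivity. The T□ schema □(□p → p) defines it.
Suppose □(□p→p) is valid. Take Rxy and set V(p)={w : Ryw}. Then at y, □p holds; since □(□p→p) at x, □p→p at y, so p at y, i.e. Ryy.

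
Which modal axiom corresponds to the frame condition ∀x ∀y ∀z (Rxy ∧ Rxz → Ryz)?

◇r → □◇r

The condition is the Euclidean property. The 5 schema ◇r → □◇r defines it.
Suppose ◇r→□◇r is valid. Take Rxy, Rxz and set V(r)={y}. Then ◇r at x, so □◇r at x, so ◇r at z, so some w with Rzw has r; w=y, i.e. Rzy. By symmetry of the argument, Ryz.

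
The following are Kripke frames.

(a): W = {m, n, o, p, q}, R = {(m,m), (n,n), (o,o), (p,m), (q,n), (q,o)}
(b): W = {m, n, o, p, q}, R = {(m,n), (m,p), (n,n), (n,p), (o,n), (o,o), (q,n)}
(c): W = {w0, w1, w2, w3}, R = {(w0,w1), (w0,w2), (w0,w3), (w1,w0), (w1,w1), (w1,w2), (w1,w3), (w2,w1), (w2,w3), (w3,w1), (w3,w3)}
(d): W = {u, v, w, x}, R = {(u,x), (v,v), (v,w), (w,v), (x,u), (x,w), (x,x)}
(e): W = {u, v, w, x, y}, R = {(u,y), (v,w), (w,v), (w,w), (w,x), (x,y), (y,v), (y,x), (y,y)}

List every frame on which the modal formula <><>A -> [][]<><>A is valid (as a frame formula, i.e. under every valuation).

(c)

Frame correspondent (Sahlqvist): forall x forall y forall z ((x R^2 y & x R^2 z) -> exists w (y = w & z R^2 w)) — i.e. a generalized confluence (Geach) condition.
(a): fails — qR²n, qR²o but no w with n=w and oR²w.
(b): fails — mR²n, mR²p but no w with n=w and pR²w.
(c): ✓.
(d): fails — uR²u, uR²w but no t with u=t and wR²t.
(e): fails — uR²y, uR²v but no t with y=t and vR²t.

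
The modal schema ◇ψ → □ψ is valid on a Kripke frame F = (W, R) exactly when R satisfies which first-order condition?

partial functionality: ∀x ∀y ∀z (Rxy ∧ Rxz → y = z)

This is the CD axiom.
It corresponds to partial functionality: ∀x ∀y ∀z (Rxy ∧ Rxz → y = z).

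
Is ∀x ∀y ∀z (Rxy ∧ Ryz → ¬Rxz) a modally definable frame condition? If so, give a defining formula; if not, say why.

No — not modally definable

Any modally definable frame class is closed under surjective bounded morphisms.
The 5-cycle (worlds a,b,c,d,e with a→b→c→d→e→a) is intransitive. Mapping every world to a single reflexive point • is a surjective bounded morphism; the reflexive point is not intransitive (R••∧R•• but R••).
Hence intransitivity is not modally definable.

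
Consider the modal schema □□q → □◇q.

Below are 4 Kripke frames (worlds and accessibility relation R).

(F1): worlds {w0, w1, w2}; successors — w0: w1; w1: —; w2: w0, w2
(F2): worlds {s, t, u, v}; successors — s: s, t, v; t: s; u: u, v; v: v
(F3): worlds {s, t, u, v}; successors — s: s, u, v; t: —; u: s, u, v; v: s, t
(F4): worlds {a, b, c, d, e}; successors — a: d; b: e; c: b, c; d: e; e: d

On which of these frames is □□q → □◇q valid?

(F2), (F4)

The schema corresponds to a generalized confluence (Geach) condition: ∀x ∀z (xRz → ∃w (xR²w ∧ zRw)).
(F1): fails — w0Rw1 but no w with w0R²w and w1Rw.
(F2): ✓.
(F3): fails — vRt but no w with vR²w and tRw.
(F4): ✓.
Valid on: (F2), (F4).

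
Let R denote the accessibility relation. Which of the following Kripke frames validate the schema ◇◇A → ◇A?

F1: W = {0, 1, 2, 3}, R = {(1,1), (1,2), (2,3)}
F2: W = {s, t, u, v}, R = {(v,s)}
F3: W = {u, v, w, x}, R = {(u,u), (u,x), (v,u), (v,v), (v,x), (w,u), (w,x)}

The schema corresponds to transitivity: ∀x ∀y ∀z (Rxy ∧ Ryz → Rxz).
F1: fails — R12 and R23 but not R13.
F2: satisfies the condition.
F3: satisfies the condition.

F2, F3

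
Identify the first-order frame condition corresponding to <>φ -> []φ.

partial functionality

Suppose ◇φ→□φ is valid. Take Rxy, Rxz and set V(φ)={y}. Then ◇φ at x, so □φ at x, so φ at z, i.e. z=y.
Conversely, any frame satisfying forall x forall y forall z (Rxy & Rxz -> y = z) validates the schema.
Frame condition: forall x forall y forall z (Rxy & Rxz -> y = z).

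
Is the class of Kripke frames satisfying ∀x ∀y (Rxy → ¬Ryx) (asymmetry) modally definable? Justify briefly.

If a class were modally definable it would be closed under surjective bounded morphisms (Goldblatt–Thomason).
The 5-cycle (worlds a,b,c,d,e with a→b→c→d→e→a) is asymmetric. Mapping every world to a single reflexive point • is a surjective bounded morphism, and the reflexive point is not asymmetric (R•• but asymmetry requires ¬R••).
So no modal formula (or set of formulas) defines exactly the asymmetric frames.

No — not modally definable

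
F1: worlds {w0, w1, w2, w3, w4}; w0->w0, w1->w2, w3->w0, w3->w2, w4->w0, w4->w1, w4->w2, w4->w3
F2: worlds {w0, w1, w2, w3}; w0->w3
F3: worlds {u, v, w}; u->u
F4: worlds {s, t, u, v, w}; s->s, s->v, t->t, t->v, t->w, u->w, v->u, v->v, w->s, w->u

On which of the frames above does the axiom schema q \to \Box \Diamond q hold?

Frame correspondent (Sahlqvist): \forall x \forall y (Rxy \to Ryx) — i.e. symmetry.
F1: fails — Rw1w2 but not Rw2w1.
F2: fails — Rw0w3 but not Rw3w0.
F3: satisfies the condition.
F4: fails — Rtv but not Rvt.

F3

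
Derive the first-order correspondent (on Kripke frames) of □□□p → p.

This is a Sahlqvist (Geach-type) schema ◇^0□^3p → □^0◇^0p.
First-order correspondent: ∀x ∃w (xR³w ∧ x = w).

∀x ∃w (xR³w ∧ x = w)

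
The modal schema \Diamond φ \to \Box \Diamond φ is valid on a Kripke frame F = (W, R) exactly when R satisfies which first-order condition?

the Euclidean property

Suppose ◇φ→□◇φ is valid. Take Rxy, Rxz and set V(φ)={y}. Then ◇φ at x, so □◇φ at x, so ◇φ at z, so some w with Rzw has φ; w=y, i.e. Rzy. By symmetry of the argument, Ryz.
Conversely, any frame satisfying \forall x \forall y \forall z (Rxy \wedge Rxz \to Ryz) validates the schema.
Frame condition: \forall x \forall y \forall z (Rxy \wedge Rxz \to Ryz).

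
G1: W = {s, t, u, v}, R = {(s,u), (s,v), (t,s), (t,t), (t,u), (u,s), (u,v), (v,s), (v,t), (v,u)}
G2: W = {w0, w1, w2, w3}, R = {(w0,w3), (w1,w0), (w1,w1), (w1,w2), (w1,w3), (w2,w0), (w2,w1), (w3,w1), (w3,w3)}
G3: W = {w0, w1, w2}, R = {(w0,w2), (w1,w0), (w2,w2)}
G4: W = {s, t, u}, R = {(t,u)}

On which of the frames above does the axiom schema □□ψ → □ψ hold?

G1, G2

Frame correspondent (Sahlqvist): ∀x ∀y (Rxy → ∃z (Rxz ∧ Rzy)) — i.e. density.
G1: condition met.
G2: condition met.
G3: fails — Rw1w0 but no z with Rw1z and Rzw0.
G4: fails — Rtu but no z with Rtz and Rzu.
Valid on: G1, G2.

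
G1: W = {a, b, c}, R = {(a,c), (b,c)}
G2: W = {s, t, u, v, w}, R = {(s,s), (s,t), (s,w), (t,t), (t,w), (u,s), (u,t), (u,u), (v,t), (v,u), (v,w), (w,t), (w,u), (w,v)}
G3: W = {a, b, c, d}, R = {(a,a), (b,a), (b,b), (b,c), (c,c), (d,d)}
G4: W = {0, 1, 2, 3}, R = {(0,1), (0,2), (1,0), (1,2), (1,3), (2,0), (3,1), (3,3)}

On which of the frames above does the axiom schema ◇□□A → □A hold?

Frame correspondent (Sahlqvist): ∀x ∀y ∀z ((xRy ∧ xRz) → ∃w (yR²w ∧ z = w)) — i.e. a generalized confluence (Geach) condition.
G1: fails — aRc, aRc but no w with cR²w and c=w.
G2: fails — sRt, sRs but no w* with tR²w* and s=w*.
G3: fails — bRa, bRb but no w with aR²w and b=w.
G4: fails — 1R2, 1R0 but no w with 2R²w and 0=w.

none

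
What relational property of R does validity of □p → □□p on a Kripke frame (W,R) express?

Suppose □p→□□p is valid. Take Rxy, Ryz and set V(p)={w : Rxw}. Then □p at x, so □□p at x, so □p at y, so p at z, i.e. Rxz.
The converse is a direct semantic check.
Frame condition: ∀x ∀y ∀z (Rxy ∧ Ryz → Rxz).

Transitivity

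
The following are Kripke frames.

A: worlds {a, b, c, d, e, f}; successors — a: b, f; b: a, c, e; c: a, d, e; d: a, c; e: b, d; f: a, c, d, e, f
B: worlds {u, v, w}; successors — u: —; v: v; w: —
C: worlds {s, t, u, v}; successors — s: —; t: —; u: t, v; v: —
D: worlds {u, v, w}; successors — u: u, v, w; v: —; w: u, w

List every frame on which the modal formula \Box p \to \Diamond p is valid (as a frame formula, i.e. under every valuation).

The schema corresponds to seriality: \forall x \exists y Rxy.
A: condition met.
B: fails — world u has no successor.
C: fails — world s has no successor.
D: fails — world v has no successor.

A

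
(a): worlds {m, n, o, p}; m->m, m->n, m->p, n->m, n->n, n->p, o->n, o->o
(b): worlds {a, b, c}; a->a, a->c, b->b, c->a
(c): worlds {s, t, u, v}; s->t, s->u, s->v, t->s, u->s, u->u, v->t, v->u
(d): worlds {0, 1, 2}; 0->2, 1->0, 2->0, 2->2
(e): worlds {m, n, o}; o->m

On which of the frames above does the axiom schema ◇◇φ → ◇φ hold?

(e)

The schema corresponds to transitivity: ∀x ∀y ∀z (Rxy ∧ Ryz → Rxz).
(a): fails — Ron and Rnm but not Rom.
(b): fails — Rca and Rac but not Rcc.
(c): fails — Rus and Rsv but not Ruv.
(d): fails — R10 and R02 but not R12.
(e): holds.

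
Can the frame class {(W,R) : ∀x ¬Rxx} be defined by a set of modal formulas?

Modal frame validity is preserved under surjective bounded morphisms.
The 2-cycle (worlds a,b with a→b→a) is irreflexive, and the map sending every world to a single reflexive point • is a surjective bounded morphism (forth: every edge maps to (•,•); back: every world has a successor). So any modal formula valid on the 2-cycle is also valid on the reflexive point, which is not irreflexive.
Hence irreflexivity is not modally definable.

No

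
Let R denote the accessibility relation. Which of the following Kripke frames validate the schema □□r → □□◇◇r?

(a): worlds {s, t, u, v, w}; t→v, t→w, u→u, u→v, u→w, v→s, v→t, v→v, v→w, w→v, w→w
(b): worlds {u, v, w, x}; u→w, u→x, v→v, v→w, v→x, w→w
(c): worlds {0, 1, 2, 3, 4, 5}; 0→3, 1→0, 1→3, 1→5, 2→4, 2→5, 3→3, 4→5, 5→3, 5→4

This is the axiom for a generalized confluence (Geach) condition; its first-order frame correspondent is ∀x ∀z (xR²z → ∃w (xR²w ∧ zR²w)).
(a): fails — tR²s but no w* with tR²w* and sR²w*.
(b): fails — vR²x but no t with vR²t and xR²t.
(c): satisfies the condition.

(c)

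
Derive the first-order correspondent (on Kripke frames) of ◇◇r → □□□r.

This is a Sahlqvist (Geach-type) schema ◇^2□^0r → □^3◇^0r.
Minimal-valuation argument: fix x; take any y with xR^2y and any z with xR^3z. Set V(r) to the set of worlds R-reachable from y in exactly 0 steps. Then □^0r holds at y, so the antecedent holds at x; validity forces ◇^0r at z, giving a w with zR^0w and yR^0w.
First-order correspondent: ∀x ∀y ∀z ((xR²y ∧ xR³z) → ∃w (y = w ∧ z = w)).

∀x ∀y ∀z ((xR²y ∧ xR³z) → ∃w (y = w ∧ z = w))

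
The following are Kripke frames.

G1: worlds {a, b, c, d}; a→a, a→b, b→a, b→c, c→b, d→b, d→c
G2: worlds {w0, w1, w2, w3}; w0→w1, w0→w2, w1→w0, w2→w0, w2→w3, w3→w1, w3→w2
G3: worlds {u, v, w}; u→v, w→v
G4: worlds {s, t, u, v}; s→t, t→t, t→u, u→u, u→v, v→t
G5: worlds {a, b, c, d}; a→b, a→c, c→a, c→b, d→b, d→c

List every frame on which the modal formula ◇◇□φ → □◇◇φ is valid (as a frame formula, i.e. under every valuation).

G2, G3, G4

Frame correspondent (Sahlqvist): ∀x ∀y ∀z ((xR²y ∧ xRz) → ∃w (yRw ∧ zR²w)) — i.e. a generalized confluence (Geach) condition.
G1: fails — dR²c, dRc but no w with cRw and cR²w.
G2: ✓.
G3: ✓.
G4: ✓.
G5: fails — aR²a, aRb but no w with aRw and bR²w.
Valid on: G2, G3, G4.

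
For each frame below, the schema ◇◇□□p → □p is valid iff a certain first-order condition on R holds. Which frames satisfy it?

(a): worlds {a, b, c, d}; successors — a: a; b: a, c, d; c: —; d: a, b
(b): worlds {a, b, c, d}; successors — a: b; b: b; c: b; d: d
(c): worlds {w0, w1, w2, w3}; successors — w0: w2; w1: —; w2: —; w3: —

Frame correspondent (Sahlqvist): ∀x ∀y ∀z ((xR²y ∧ xRz) → ∃w (yR²w ∧ z = w)) — i.e. a generalized confluence (Geach) condition.
(a): fails — bR²a, bRc but no w with aR²w and c=w.
(b): ✓.
(c): ✓.

(b), (c)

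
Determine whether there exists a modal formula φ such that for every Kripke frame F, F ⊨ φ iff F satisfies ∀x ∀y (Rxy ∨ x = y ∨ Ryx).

Not modally definable

Modal frame validity is preserved under disjoint unions.
Take 4 disjoint single-world reflexive frames: each is trivially connected, but their disjoint union has 4 worlds with no edge between distinct components, so it is not connected.
So the class is not modally definable.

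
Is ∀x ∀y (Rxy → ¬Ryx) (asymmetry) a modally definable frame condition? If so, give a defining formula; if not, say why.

Not definable by any modal formula

Any modally definable frame class is closed under surjective bounded morphisms.
The 5-cycle (worlds 0,1,2,3,4 with 0→1→2→3→4→0) is asymmetric. Mapping every world to a single reflexive point • is a surjective bounded morphism, and the reflexive point is not asymmetric (R•• but asymmetry requires ¬R••).
So no modal formula (or set of formulas) defines exactly the asymmetric frames.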